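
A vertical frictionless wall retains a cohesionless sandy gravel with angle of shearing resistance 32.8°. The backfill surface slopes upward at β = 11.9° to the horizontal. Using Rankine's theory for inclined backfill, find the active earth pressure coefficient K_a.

K_a = cos β · (cos β − √(cos²β − cos²φ)) / (cos β + √(cos²β − cos²φ)).
cos β = 0.9785, cos φ = 0.8406, √(cos²β − cos²φ) = 0.5009.
K_a = 0.9785 × (0.9785 − 0.5009)/(0.9785 + 0.5009) = 0.3159.

0.316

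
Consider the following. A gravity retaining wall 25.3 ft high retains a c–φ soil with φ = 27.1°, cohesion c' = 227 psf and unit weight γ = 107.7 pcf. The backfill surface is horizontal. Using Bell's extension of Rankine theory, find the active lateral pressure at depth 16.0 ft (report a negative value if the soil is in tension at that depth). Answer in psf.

K_a = (1 − sin φ)/(1 + sin φ) = 0.3741.
σ_a = K_a γ z − 2c√K_a = 0.3741×107.7×16.0 − 2×227×0.6116 = 366.9 psf.

367 psf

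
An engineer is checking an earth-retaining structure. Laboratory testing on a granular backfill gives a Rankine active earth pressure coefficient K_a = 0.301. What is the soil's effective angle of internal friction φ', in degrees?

32.5°

K_a = tan²(45° − φ/2) ⇒ 45° − φ/2 = arctan(√0.301) = 28.75°.
φ = 2(45° − 28.75°) = 32.50°.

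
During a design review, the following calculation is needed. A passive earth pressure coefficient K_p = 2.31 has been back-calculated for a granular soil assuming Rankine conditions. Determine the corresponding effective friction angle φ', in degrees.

K_p = (1+sin φ)/(1−sin φ) ⇒ sin φ = (K_p − 1)/(K_p + 1) = 0.3958.
φ = arcsin(0.3958) = 23.31°.

23.3°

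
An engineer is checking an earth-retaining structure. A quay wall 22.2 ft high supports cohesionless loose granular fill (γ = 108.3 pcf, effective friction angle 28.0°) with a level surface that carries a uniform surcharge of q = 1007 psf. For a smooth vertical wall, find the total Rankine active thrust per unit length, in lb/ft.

17700 lb/ft

K_a = tan²(45° − φ/2) = 0.3610.
Soil triangle: ½ K_a γ H² = 0.5×0.3610×108.3×22.2² = 9635 lb/ft.
Surcharge rectangle: K_a q H = 0.3610×1007×22.2 = 8071 lb/ft.
Total = 9635 + 8071 = 17710 lb/ft.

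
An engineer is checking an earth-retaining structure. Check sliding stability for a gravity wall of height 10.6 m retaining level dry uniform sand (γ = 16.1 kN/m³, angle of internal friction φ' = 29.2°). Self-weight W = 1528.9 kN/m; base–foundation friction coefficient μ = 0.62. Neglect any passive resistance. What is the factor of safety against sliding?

3.04

K_a = tan²(45° − 29.2°/2) = 0.3442.
P_a = ½K_aγH² = 0.5×0.3442×16.1×10.6² = 311.3 kN/m, acting at H/3 = 3.533 m above the base.
FS_sliding = μW / P_a = 0.62×1528.9 / 311.3 = 3.045.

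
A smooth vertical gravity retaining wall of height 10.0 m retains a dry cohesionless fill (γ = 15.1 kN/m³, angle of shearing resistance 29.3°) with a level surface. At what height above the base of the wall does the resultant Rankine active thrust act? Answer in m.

3.33 m

K_a = 0.3428.
The pressure distribution is triangular, so the resultant acts at H/3 above the base = 10.0/3 = 3.333 m.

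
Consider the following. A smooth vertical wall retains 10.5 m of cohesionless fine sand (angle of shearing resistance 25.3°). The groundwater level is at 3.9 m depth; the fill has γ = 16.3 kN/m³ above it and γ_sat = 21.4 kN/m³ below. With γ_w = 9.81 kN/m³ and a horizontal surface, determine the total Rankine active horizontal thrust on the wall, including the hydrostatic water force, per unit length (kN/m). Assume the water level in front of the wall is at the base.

533 kN/m

K_a = tan²(45° − φ/2) = 0.4012.
γ' = 21.4 − 9.81 = 11.59 kN/m³. Depth below WT = 6.6 m.
σ'_h at WT = K_a γ d_w = 25.50 kPa; at base = 25.50 + K_a γ' × 6.6 = 56.19 kPa.
P₁ (0–3.9 m) = ½×25.50×3.9 = 49.73. P₂ (3.9–10.5 m) = ½(25.50+56.19)×6.6 = 269.6.
P_w = ½ γ_w h₂² = 0.5×9.81×6.6² = 213.7. Total = 49.73+269.6+213.7 = 533.0 kN/m.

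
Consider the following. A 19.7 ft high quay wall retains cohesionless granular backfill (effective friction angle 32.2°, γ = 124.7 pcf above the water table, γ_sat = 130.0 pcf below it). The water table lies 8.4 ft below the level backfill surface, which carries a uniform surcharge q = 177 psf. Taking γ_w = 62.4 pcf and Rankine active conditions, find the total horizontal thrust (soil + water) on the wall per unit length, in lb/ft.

K_a = tan²(45° − φ/2) = 0.3047.
γ' = 130.0 − 62.4 = 67.60 pcf. h₂ = H − d_w = 11.3 ft.
σ'_h: at surface K_a·q = 53.94; at WT K_a(q+γd_w) = 373.1; at base K_a(q+γd_w+γ'h₂) = 605.9 psf.
P₁ = ½(53.94+373.1)×8.4 = 1794; P₂ = ½(373.1+605.9)×11.3 = 5532; P_w = ½γ_w h₂² = 3984.
Total = 1794+5532+3984 = 11310 lb/ft.

11300 lb/ft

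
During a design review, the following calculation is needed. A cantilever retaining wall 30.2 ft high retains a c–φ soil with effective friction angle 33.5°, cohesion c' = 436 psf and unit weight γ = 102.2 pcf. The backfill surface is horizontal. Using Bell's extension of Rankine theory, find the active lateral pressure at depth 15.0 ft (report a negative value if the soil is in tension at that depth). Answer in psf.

K_a = (1 − sin φ)/(1 + sin φ) = 0.2887.
σ_a = K_a γ z − 2c√K_a = 0.2887×102.2×15.0 − 2×436×0.5373 = -25.95 psf.

-25.9 psf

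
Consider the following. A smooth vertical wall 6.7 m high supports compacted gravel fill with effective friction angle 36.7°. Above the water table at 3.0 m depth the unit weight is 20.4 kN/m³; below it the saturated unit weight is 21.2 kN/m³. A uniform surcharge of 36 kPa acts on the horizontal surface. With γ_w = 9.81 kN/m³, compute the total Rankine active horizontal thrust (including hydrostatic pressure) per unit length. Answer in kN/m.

228 kN/m

K_a = tan²(45° − φ/2) = 0.2519.
γ' = 21.2 − 9.81 = 11.39 kN/m³. h₂ = H − d_w = 3.7 m.
σ'_h: at surface K_a·q = 9.067; at WT K_a(q+γd_w) = 24.48; at base K_a(q+γd_w+γ'h₂) = 35.09 kPa.
P₁ = ½(9.067+24.48)×3.0 = 50.32; P₂ = ½(24.48+35.09)×3.7 = 110.2; P_w = ½γ_w h₂² = 67.15.
Total = 50.32+110.2+67.15 = 227.7 kN/m.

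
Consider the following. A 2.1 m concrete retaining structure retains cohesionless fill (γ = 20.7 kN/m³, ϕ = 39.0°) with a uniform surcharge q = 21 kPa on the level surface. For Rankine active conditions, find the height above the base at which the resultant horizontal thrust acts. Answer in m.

0.872 m

K_a = 0.2275.
Triangular part P₁ = ½K_aγH² = 10.38 at H/3 = 0.7000 m; rectangular part P₂ = K_a q H = 10.03 at H/2 = 1.050 m.
ȳ = (P₁·0.7000 + P₂·1.050)/(P₁+P₂) = 0.8720 m.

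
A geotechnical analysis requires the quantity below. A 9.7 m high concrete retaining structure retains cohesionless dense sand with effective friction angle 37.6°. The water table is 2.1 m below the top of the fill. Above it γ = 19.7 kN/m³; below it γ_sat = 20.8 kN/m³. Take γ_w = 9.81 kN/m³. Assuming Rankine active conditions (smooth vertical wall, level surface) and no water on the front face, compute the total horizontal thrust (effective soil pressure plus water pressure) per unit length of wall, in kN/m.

447 kN/m

K_a = tan²(45° − φ/2) = 0.2421.
γ' = 20.8 − 9.81 = 10.99 kN/m³. Depth below WT = 7.6 m.
σ'_h at WT = K_a γ d_w = 10.02 kPa; at base = 10.02 + K_a γ' × 7.6 = 30.24 kPa.
P₁ (0–2.1 m) = ½×10.02×2.1 = 10.52. P₂ (2.1–9.7 m) = ½(10.02+30.24)×7.6 = 153.0.
P_w = ½ γ_w h₂² = 0.5×9.81×7.6² = 283.3. Total = 10.52+153.0+283.3 = 446.8 kN/m.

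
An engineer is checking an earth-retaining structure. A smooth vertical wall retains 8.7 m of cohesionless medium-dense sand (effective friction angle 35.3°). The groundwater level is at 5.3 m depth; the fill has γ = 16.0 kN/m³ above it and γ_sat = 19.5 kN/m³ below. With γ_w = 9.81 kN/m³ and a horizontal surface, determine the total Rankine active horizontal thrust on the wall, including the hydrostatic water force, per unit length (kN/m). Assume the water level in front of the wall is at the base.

K_a = tan²(45° − φ/2) = 0.2675.
γ' = 19.5 − 9.81 = 9.690 kN/m³. Depth below WT = 3.4 m.
σ'_h at WT = K_a γ d_w = 22.69 kPa; at base = 22.69 + K_a γ' × 3.4 = 31.50 kPa.
P₁ (0–5.3 m) = ½×22.69×5.3 = 60.12. P₂ (5.3–8.7 m) = ½(22.69+31.50)×3.4 = 92.12.
P_w = ½ γ_w h₂² = 0.5×9.81×3.4² = 56.70. Total = 60.12+92.12+56.70 = 208.9 kN/m.

209 kN/m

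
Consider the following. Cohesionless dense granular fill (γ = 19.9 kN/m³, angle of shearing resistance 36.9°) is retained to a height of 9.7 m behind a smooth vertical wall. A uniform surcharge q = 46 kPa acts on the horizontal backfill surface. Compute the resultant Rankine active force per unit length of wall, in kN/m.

345 kN/m

K_a = tan²(45° − φ/2) = 0.2497.
Soil triangle: ½ K_a γ H² = 0.5×0.2497×19.9×9.7² = 233.7 kN/m.
Surcharge rectangle: K_a q H = 0.2497×46×9.7 = 111.4 kN/m.
Total = 233.7 + 111.4 = 345.1 kN/m.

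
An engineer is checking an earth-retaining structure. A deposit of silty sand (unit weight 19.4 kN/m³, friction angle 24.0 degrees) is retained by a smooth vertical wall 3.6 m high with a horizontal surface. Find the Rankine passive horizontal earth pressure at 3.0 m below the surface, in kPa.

K_p = (1 + sin φ)/(1 − sin φ) = 2.371.
σ_h = K_p γ z = 2.371 × 19.4 × 3.0 = 138.0 kPa.

138 kPa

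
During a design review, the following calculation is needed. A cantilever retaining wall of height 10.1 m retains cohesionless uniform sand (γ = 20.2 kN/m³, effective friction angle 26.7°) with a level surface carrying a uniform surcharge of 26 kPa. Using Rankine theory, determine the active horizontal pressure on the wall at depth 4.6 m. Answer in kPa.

45.2 kPa

K_a = (1 − sin φ)/(1 + sin φ) = 0.3800.
σ_v = γz + q = 20.2 × 4.6 + 26 = 118.9 kPa.
σ_h = K_a σ_v = 0.3800 × 118.9 = 45.18 kPa.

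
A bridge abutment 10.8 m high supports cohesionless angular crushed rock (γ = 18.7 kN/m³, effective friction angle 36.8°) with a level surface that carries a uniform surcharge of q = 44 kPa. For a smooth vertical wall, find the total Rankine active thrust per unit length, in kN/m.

K_a = tan²(45° − φ/2) = 0.2508.
Soil triangle: ½ K_a γ H² = 0.5×0.2508×18.7×10.8² = 273.5 kN/m.
Surcharge rectangle: K_a q H = 0.2508×44×10.8 = 119.2 kN/m.
Total = 273.5 + 119.2 = 392.6 kN/m.

393 kN/m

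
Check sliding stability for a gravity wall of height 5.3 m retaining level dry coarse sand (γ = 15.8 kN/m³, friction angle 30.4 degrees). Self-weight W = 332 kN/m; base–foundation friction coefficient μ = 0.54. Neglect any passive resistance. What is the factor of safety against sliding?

2.46

K_a = tan²(45° − 30.4°/2) = 0.3280.
P_a = ½K_aγH² = 0.5×0.3280×15.8×5.3² = 72.78 kN/m, acting at H/3 = 1.767 m above the base.
FS_sliding = μW / P_a = 0.54×332 / 72.78 = 2.463.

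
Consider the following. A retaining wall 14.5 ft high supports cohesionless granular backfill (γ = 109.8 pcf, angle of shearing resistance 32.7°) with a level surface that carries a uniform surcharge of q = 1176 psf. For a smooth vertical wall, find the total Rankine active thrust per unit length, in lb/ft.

K_a = tan²(45° − φ/2) = 0.2985.
Soil triangle: ½ K_a γ H² = 0.5×0.2985×109.8×14.5² = 3445 lb/ft.
Surcharge rectangle: K_a q H = 0.2985×1176×14.5 = 5090 lb/ft.
Total = 3445 + 5090 = 8535 lb/ft.

8540 lb/ft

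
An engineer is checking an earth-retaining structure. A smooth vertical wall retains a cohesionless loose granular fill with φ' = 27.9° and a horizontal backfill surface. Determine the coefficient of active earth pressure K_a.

K_a = (1 − sin φ)/(1 + sin φ) = (1 − sin 27.9°)/(1 + sin 27.9°) = 0.3625.

0.362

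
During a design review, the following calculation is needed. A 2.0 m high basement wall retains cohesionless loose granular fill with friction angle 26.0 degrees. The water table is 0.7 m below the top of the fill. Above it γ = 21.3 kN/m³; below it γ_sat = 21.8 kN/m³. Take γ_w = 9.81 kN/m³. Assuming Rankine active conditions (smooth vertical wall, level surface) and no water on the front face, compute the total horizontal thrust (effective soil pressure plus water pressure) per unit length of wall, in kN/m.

21.9 kN/m

K_a = tan²(45° − φ/2) = 0.3905.
γ' = 21.8 − 9.81 = 11.99 kN/m³. Depth below WT = 1.3 m.
σ'_h at WT = K_a γ d_w = 5.822 kPa; at base = 5.822 + K_a γ' × 1.3 = 11.91 kPa.
P₁ (0–0.7 m) = ½×5.822×0.7 = 2.038. P₂ (0.7–2.0 m) = ½(5.822+11.91)×1.3 = 11.52.
P_w = ½ γ_w h₂² = 0.5×9.81×1.3² = 8.289. Total = 2.038+11.52+8.289 = 21.85 kN/m.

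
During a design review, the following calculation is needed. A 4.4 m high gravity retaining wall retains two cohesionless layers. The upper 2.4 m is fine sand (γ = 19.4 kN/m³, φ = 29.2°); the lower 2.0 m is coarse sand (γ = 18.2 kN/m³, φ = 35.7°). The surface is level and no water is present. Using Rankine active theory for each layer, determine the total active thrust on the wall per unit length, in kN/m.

K_a1 = tan²(45°−29.2°/2) = 0.3442; K_a2 = tan²(45°−35.7°/2) = 0.2630.
Layer 1: σ at base = K_a1 γ₁ h₁ = 16.03 kPa; P₁ = ½×16.03×2.4 = 19.23.
Layer 2: σ_v at top = γ₁h₁ = 46.56; σ_h top = K_a2×46.56 = 12.24; σ_h base = K_a2×(46.56+18.2×2.0) = 21.82.
P₂ = ½(12.24+21.82)×2.0 = 34.06. Total P_a = 19.23+34.06 = 53.29 kN/m.

53.3 kN/m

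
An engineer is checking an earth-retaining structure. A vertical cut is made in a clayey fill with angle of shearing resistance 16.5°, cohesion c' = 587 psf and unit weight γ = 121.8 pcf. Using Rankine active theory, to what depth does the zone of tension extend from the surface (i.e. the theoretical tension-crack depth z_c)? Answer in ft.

K_a = tan²(45° − 16.5°/2) = 0.5576; √K_a = 0.7467.
The active pressure is zero where K_a γ z = 2c√K_a, so z_c = 2c/(γ√K_a) = 2×587/(121.8×0.7467) = 12.91 ft.

12.9 ft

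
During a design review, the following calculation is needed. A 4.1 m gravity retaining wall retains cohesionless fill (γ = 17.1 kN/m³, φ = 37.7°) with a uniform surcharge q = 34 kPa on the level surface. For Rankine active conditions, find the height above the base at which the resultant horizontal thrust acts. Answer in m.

1.70 m

K_a = 0.2411.
Triangular part P₁ = ½K_aγH² = 34.65 at H/3 = 1.367 m; rectangular part P₂ = K_a q H = 33.60 at H/2 = 2.050 m.
ȳ = (P₁·1.367 + P₂·2.050)/(P₁+P₂) = 1.703 m.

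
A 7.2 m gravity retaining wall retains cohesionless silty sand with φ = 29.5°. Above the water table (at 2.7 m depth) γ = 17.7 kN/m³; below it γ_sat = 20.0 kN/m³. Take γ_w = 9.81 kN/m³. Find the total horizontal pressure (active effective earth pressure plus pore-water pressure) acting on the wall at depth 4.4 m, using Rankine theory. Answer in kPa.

K_a = (1 − sin φ)/(1 + sin φ) = 0.3401.
γ' = 20.0 − 9.81 = 10.19 kN/m³.
Effective vertical stress at 4.4 m: σ'_v = 17.7×2.7 + 10.19×1.70 = 65.11 kPa.
σ'_h = K_a σ'_v = 0.3401 × 65.11 = 22.15 kPa; u = γ_w × 1.70 = 16.68 kPa.
Total σ_h = 22.15 + 16.68 = 38.82 kPa.

38.8 kPa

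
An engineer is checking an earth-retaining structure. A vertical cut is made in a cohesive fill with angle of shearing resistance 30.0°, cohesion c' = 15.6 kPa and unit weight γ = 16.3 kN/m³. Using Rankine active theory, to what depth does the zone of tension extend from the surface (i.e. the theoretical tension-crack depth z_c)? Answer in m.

3.32 m

K_a = tan²(45° − 30.0°/2) = 0.3333; √K_a = 0.5774.
The active pressure is zero where K_a γ z = 2c√K_a, so z_c = 2c/(γ√K_a) = 2×15.6/(16.3×0.5774) = 3.315 m.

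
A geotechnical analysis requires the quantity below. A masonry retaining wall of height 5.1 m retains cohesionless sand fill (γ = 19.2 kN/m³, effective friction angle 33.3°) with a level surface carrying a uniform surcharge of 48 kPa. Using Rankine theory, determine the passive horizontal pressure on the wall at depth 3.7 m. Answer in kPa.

K_p = (1 + sin φ)/(1 − sin φ) = 3.435.
σ_v = γz + q = 19.2 × 3.7 + 48 = 119.0 kPa.
σ_h = K_p σ_v = 3.435 × 119.0 = 408.9 kPa.

409 kPa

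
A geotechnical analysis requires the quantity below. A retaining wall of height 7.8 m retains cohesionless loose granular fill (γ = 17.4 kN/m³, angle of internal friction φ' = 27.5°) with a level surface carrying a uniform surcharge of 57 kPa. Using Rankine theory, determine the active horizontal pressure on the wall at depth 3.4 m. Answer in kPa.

K_a = (1 − sin φ)/(1 + sin φ) = 0.3682.
σ_v = γz + q = 17.4 × 3.4 + 57 = 116.2 kPa.
σ_h = K_a σ_v = 0.3682 × 116.2 = 42.77 kPa.

42.8 kPa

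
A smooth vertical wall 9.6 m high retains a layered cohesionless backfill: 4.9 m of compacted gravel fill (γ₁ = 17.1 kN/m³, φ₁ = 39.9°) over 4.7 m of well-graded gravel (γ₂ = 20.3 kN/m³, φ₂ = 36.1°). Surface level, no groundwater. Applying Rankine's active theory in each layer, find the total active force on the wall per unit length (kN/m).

K_a1 = tan²(45°−39.9°/2) = 0.2184; K_a2 = tan²(45°−36.1°/2) = 0.2585.
Layer 1: σ at base = K_a1 γ₁ h₁ = 18.30 kPa; P₁ = ½×18.30×4.9 = 44.84.
Layer 2: σ_v at top = γ₁h₁ = 83.79; σ_h top = K_a2×83.79 = 21.66; σ_h base = K_a2×(83.79+20.3×4.7) = 46.32.
P₂ = ½(21.66+46.32)×4.7 = 159.8. Total P_a = 44.84+159.8 = 204.6 kN/m.

205 kN/m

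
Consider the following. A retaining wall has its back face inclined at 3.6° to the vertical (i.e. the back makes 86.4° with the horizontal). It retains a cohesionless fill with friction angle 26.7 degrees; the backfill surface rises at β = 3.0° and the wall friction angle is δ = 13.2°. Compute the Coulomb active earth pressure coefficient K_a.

0.385

K_a = sin²(α+φ) / [sin²α · sin(α−δ) · (1 + √{sin(φ+δ)sin(φ−β) / (sin(α−δ)sin(α+β))})²].
With α = 86.4°, φ = 26.7°, δ = 13.2°, β = 3.0°: K_a = 0.3846.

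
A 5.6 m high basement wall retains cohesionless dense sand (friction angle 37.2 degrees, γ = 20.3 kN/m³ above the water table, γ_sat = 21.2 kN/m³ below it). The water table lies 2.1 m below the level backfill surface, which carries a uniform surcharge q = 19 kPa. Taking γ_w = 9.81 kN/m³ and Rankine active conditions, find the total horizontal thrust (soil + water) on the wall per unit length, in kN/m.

151 kN/m

K_a = tan²(45° − φ/2) = 0.2464.
γ' = 21.2 − 9.81 = 11.39 kN/m³. h₂ = H − d_w = 3.5 m.
σ'_h: at surface K_a·q = 4.682; at WT K_a(q+γd_w) = 15.19; at base K_a(q+γd_w+γ'h₂) = 25.01 kPa.
P₁ = ½(4.682+15.19)×2.1 = 20.86; P₂ = ½(15.19+25.01)×3.5 = 70.34; P_w = ½γ_w h₂² = 60.09.
Total = 20.86+70.34+60.09 = 151.3 kN/m.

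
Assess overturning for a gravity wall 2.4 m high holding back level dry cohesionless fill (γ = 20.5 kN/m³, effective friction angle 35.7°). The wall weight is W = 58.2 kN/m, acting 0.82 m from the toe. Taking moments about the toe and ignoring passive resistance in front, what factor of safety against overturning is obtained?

K_a = tan²(45° − 35.7°/2) = 0.2630.
P_a = ½K_aγH² = 0.5×0.2630×20.5×2.4² = 15.53 kN/m, acting at H/3 = 0.8000 m above the base.
Overturning moment M_o = P_a × H/3 = 15.53 × 0.8000 = 12.42.
Resisting moment M_r = W × 0.82 = 58.2 × 0.82 = 47.72.
FS_overturning = M_r/M_o = 47.72/12.42 = 3.842.

3.84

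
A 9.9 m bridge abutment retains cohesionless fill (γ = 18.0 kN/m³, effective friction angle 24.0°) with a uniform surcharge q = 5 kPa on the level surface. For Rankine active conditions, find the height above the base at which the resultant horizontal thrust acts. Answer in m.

3.39 m

K_a = 0.4217.
Triangular part P₁ = ½K_aγH² = 372.0 at H/3 = 3.300 m; rectangular part P₂ = K_a q H = 20.88 at H/2 = 4.950 m.
ȳ = (P₁·3.300 + P₂·4.950)/(P₁+P₂) = 3.388 m.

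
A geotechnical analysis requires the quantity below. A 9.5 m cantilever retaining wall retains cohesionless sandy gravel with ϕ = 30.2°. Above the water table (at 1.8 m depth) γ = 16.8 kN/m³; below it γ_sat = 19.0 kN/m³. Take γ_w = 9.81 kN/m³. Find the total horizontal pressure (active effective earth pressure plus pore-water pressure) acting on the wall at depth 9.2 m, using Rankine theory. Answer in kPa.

105 kPa

K_a = (1 − sin φ)/(1 + sin φ) = 0.3307.
γ' = 19.0 − 9.81 = 9.190 kN/m³.
Effective vertical stress at 9.2 m: σ'_v = 16.8×1.8 + 9.190×7.40 = 98.25 kPa.
σ'_h = K_a σ'_v = 0.3307 × 98.25 = 32.49 kPa; u = γ_w × 7.40 = 72.59 kPa.
Total σ_h = 32.49 + 72.59 = 105.1 kPa.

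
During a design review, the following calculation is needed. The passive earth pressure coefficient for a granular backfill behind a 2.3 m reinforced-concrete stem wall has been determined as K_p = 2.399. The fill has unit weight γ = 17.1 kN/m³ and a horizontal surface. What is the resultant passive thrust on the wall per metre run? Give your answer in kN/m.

P = ½ K_p γ H² = 0.5 × 2.399 × 17.1 × 2.3² = 108.5 kN/m.

109 kN/m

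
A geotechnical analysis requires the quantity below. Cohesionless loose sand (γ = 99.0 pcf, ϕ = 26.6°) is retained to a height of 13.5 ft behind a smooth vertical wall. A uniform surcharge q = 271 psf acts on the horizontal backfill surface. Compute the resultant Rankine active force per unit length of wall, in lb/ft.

K_a = tan²(45° − φ/2) = 0.3814.
Soil triangle: ½ K_a γ H² = 0.5×0.3814×99.0×13.5² = 3441 lb/ft.
Surcharge rectangle: K_a q H = 0.3814×271×13.5 = 1396 lb/ft.
Total = 3441 + 1396 = 4837 lb/ft.

4840 lb/ft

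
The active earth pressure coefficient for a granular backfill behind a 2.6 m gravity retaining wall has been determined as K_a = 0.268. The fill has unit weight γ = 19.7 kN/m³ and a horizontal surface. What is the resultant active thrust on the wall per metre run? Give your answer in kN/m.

P = ½ K_a γ H² = 0.5 × 0.268 × 19.7 × 2.6² = 17.85 kN/m.

17.8 kN/m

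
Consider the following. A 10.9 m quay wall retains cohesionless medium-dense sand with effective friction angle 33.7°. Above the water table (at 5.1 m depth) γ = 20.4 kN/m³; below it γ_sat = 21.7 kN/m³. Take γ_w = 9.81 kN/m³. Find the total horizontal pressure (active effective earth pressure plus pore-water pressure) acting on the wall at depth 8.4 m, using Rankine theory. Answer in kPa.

K_a = (1 − sin φ)/(1 + sin φ) = 0.2863.
γ' = 21.7 − 9.81 = 11.89 kN/m³.
Effective vertical stress at 8.4 m: σ'_v = 20.4×5.1 + 11.89×3.30 = 143.3 kPa.
σ'_h = K_a σ'_v = 0.2863 × 143.3 = 41.02 kPa; u = γ_w × 3.30 = 32.37 kPa.
Total σ_h = 41.02 + 32.37 = 73.39 kPa.

73.4 kPa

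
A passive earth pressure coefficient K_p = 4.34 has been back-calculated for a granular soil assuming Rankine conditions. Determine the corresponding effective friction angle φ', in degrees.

K_p = (1+sin φ)/(1−sin φ) ⇒ sin φ = (K_p − 1)/(K_p + 1) = 0.6255.
φ = arcsin(0.6255) = 38.72°.

38.7°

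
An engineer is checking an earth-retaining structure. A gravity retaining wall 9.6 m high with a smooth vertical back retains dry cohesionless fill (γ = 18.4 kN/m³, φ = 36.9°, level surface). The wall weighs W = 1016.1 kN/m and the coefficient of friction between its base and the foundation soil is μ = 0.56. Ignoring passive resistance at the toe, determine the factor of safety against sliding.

K_a = tan²(45° − 36.9°/2) = 0.2497.
P_a = ½K_aγH² = 0.5×0.2497×18.4×9.6² = 211.7 kN/m, acting at H/3 = 3.200 m above the base.
FS_sliding = μW / P_a = 0.56×1016.1 / 211.7 = 2.688.

2.69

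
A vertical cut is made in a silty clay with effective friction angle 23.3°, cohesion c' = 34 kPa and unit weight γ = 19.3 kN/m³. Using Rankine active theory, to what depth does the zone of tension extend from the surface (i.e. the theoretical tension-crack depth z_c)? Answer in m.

K_a = tan²(45° − 23.3°/2) = 0.4331; √K_a = 0.6581.
The active pressure is zero where K_a γ z = 2c√K_a, so z_c = 2c/(γ√K_a) = 2×34/(19.3×0.6581) = 5.354 m.

5.35 m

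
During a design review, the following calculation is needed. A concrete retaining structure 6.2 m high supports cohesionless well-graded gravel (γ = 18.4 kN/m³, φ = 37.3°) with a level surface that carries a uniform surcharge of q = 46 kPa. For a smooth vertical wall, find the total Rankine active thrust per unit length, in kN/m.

157 kN/m

K_a = tan²(45° − φ/2) = 0.2453.
Soil triangle: ½ K_a γ H² = 0.5×0.2453×18.4×6.2² = 86.76 kN/m.
Surcharge rectangle: K_a q H = 0.2453×46×6.2 = 69.97 kN/m.
Total = 86.76 + 69.97 = 156.7 kN/m.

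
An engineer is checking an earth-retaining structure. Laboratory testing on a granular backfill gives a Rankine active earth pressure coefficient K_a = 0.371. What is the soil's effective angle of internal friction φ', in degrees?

K_a = tan²(45° − φ/2) ⇒ 45° − φ/2 = arctan(√0.371) = 31.35°.
φ = 2(45° − 31.35°) = 27.31°.

27.3°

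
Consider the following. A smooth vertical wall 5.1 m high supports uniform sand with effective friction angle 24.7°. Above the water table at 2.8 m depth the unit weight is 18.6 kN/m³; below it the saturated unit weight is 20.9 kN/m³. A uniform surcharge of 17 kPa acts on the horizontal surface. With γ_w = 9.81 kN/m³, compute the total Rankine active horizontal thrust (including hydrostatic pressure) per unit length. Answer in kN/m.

K_a = tan²(45° − φ/2) = 0.4106.
γ' = 20.9 − 9.81 = 11.09 kN/m³. h₂ = H − d_w = 2.3 m.
σ'_h: at surface K_a·q = 6.980; at WT K_a(q+γd_w) = 28.36; at base K_a(q+γd_w+γ'h₂) = 38.83 kPa.
P₁ = ½(6.980+28.36)×2.8 = 49.48; P₂ = ½(28.36+38.83)×2.3 = 77.28; P_w = ½γ_w h₂² = 25.95.
Total = 49.48+77.28+25.95 = 152.7 kN/m.

153 kN/m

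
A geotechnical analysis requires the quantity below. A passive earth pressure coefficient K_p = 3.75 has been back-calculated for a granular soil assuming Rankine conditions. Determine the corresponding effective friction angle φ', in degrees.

K_p = (1+sin φ)/(1−sin φ) ⇒ sin φ = (K_p − 1)/(K_p + 1) = 0.5789.
φ = arcsin(0.5789) = 35.38°.

35.4°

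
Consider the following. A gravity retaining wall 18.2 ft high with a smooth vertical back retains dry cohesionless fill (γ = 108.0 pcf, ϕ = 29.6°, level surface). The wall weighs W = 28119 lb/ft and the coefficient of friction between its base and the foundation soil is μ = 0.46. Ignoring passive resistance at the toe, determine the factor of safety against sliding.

K_a = tan²(45° − 29.6°/2) = 0.3387.
P_a = ½K_aγH² = 0.5×0.3387×108.0×18.2² = 6059 lb/ft, acting at H/3 = 6.067 ft above the base.
FS_sliding = μW / P_a = 0.46×28119 / 6059 = 2.135.

2.13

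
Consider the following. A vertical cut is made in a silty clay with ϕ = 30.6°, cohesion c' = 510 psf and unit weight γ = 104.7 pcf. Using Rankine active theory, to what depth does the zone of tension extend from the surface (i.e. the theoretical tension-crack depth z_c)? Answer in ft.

17.1 ft

K_a = tan²(45° − 30.6°/2) = 0.3253; √K_a = 0.5704.
The active pressure is zero where K_a γ z = 2c√K_a, so z_c = 2c/(γ√K_a) = 2×510/(104.7×0.5704) = 17.08 ft.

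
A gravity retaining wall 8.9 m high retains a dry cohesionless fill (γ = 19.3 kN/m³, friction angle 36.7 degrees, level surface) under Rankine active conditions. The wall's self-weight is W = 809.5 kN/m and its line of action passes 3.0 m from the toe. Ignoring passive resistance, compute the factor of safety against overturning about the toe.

4.25

K_a = tan²(45° − 36.7°/2) = 0.2519.
P_a = ½K_aγH² = 0.5×0.2519×19.3×8.9² = 192.5 kN/m, acting at H/3 = 2.967 m above the base.
Overturning moment M_o = P_a × H/3 = 192.5 × 2.967 = 571.1.
Resisting moment M_r = W × 3.0 = 809.5 × 3.0 = 2428.
FS_overturning = M_r/M_o = 2428/571.1 = 4.252.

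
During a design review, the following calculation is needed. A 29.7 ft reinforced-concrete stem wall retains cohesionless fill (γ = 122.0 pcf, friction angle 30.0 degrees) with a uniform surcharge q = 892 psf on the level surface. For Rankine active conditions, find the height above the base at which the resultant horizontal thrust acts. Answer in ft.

11.5 ft

K_a = 0.3333.
Triangular part P₁ = ½K_aγH² = 17940 at H/3 = 9.900 ft; rectangular part P₂ = K_a q H = 8831 at H/2 = 14.85 ft.
ȳ = (P₁·9.900 + P₂·14.85)/(P₁+P₂) = 11.53 ft.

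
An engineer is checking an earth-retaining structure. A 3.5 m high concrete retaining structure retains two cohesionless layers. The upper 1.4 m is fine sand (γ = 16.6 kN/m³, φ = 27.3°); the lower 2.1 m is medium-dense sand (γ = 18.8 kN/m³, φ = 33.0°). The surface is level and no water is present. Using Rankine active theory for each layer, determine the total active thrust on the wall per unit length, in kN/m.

K_a1 = tan²(45°−27.3°/2) = 0.3711; K_a2 = tan²(45°−33.0°/2) = 0.2948.
Layer 1: σ at base = K_a1 γ₁ h₁ = 8.625 kPa; P₁ = ½×8.625×1.4 = 6.038.
Layer 2: σ_v at top = γ₁h₁ = 23.24; σ_h top = K_a2×23.24 = 6.851; σ_h base = K_a2×(23.24+18.8×2.1) = 18.49.
P₂ = ½(6.851+18.49)×2.1 = 26.61. Total P_a = 6.038+26.61 = 32.65 kN/m.

32.6 kN/m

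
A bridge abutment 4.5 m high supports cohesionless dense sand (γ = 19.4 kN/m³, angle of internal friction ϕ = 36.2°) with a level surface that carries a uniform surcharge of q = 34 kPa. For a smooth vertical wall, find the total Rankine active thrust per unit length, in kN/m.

K_a = tan²(45° − φ/2) = 0.2574.
Soil triangle: ½ K_a γ H² = 0.5×0.2574×19.4×4.5² = 50.56 kN/m.
Surcharge rectangle: K_a q H = 0.2574×34×4.5 = 39.38 kN/m.
Total = 50.56 + 39.38 = 89.94 kN/m.

89.9 kN/m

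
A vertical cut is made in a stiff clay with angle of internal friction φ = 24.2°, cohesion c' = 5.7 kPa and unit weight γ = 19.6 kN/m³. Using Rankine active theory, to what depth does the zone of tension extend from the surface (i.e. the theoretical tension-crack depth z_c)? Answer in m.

K_a = tan²(45° − 24.2°/2) = 0.4185; √K_a = 0.6469.
The active pressure is zero where K_a γ z = 2c√K_a, so z_c = 2c/(γ√K_a) = 2×5.7/(19.6×0.6469) = 0.8991 m.

0.899 m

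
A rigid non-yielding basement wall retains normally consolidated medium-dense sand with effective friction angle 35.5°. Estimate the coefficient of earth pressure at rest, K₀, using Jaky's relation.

K₀ = 1 − sin φ' = 1 − sin 35.5° = 0.4193.

0.419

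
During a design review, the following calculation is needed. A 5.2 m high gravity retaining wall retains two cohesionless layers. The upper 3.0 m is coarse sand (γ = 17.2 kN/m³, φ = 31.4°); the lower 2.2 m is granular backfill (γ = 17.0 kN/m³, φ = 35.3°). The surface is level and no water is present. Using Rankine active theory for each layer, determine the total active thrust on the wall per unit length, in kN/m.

K_a1 = tan²(45°−31.4°/2) = 0.3149; K_a2 = tan²(45°−35.3°/2) = 0.2675.
Layer 1: σ at base = K_a1 γ₁ h₁ = 16.25 kPa; P₁ = ½×16.25×3.0 = 24.37.
Layer 2: σ_v at top = γ₁h₁ = 51.60; σ_h top = K_a2×51.60 = 13.81; σ_h base = K_a2×(51.60+17.0×2.2) = 23.81.
P₂ = ½(13.81+23.81)×2.2 = 41.38. Total P_a = 24.37+41.38 = 65.75 kN/m.

65.8 kN/m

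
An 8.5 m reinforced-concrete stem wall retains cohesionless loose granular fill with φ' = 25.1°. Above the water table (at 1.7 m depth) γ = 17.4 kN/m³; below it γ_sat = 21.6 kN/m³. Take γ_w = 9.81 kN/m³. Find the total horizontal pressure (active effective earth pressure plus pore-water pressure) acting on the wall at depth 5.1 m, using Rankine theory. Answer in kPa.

K_a = (1 − sin φ)/(1 + sin φ) = 0.4043.
γ' = 21.6 − 9.81 = 11.79 kN/m³.
Effective vertical stress at 5.1 m: σ'_v = 17.4×1.7 + 11.79×3.40 = 69.67 kPa.
σ'_h = K_a σ'_v = 0.4043 × 69.67 = 28.17 kPa; u = γ_w × 3.40 = 33.35 kPa.
Total σ_h = 28.17 + 33.35 = 61.52 kPa.

61.5 kPa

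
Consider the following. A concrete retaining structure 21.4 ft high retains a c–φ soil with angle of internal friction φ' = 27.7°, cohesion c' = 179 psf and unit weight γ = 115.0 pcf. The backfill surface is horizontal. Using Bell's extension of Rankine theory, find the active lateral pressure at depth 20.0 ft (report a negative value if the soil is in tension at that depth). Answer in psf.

624 psf

K_a = (1 − sin φ)/(1 + sin φ) = 0.3653.
σ_a = K_a γ z − 2c√K_a = 0.3653×115.0×20.0 − 2×179×0.6044 = 623.9 psf.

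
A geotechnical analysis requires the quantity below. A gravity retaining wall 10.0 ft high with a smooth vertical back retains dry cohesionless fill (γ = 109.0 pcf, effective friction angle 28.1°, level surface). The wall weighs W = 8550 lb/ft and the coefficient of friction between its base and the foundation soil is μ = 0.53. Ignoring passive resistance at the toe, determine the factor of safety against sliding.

2.31

K_a = tan²(45° − 28.1°/2) = 0.3596.
P_a = ½K_aγH² = 0.5×0.3596×109.0×10.0² = 1960 lb/ft, acting at H/3 = 3.333 ft above the base.
FS_sliding = μW / P_a = 0.53×8550 / 1960 = 2.312.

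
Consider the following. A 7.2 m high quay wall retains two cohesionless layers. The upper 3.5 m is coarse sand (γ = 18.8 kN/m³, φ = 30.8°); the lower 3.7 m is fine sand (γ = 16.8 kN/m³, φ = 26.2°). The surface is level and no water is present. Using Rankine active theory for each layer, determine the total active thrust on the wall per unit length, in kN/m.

176 kN/m

K_a1 = tan²(45°−30.8°/2) = 0.3227; K_a2 = tan²(45°−26.2°/2) = 0.3874.
Layer 1: σ at base = K_a1 γ₁ h₁ = 21.23 kPa; P₁ = ½×21.23×3.5 = 37.16.
Layer 2: σ_v at top = γ₁h₁ = 65.80; σ_h top = K_a2×65.80 = 25.49; σ_h base = K_a2×(65.80+16.8×3.7) = 49.58.
P₂ = ½(25.49+49.58)×3.7 = 138.9. Total P_a = 37.16+138.9 = 176.0 kN/m.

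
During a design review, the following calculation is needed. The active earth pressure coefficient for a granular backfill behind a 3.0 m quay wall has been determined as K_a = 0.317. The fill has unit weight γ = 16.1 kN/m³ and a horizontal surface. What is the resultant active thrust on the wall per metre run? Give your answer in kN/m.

P = ½ K_a γ H² = 0.5 × 0.317 × 16.1 × 3.0² = 22.97 kN/m.

23.0 kN/m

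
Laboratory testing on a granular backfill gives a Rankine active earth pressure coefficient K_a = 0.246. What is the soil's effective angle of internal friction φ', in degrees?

37.2°

K_a = tan²(45° − φ/2) ⇒ 45° − φ/2 = arctan(√0.246) = 26.38°.
φ = 2(45° − 26.38°) = 37.24°.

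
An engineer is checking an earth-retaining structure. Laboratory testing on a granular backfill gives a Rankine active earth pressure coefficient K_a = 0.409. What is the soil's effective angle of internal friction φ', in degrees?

24.8°

K_a = tan²(45° − φ/2) ⇒ 45° − φ/2 = arctan(√0.409) = 32.60°.
φ = 2(45° − 32.60°) = 24.80°.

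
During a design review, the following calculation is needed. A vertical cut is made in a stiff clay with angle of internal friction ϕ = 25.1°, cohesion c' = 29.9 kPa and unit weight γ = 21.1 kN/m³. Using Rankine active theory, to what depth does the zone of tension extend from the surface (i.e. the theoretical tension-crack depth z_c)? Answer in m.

K_a = tan²(45° − 25.1°/2) = 0.4043; √K_a = 0.6358.
The active pressure is zero where K_a γ z = 2c√K_a, so z_c = 2c/(γ√K_a) = 2×29.9/(21.1×0.6358) = 4.457 m.

4.46 m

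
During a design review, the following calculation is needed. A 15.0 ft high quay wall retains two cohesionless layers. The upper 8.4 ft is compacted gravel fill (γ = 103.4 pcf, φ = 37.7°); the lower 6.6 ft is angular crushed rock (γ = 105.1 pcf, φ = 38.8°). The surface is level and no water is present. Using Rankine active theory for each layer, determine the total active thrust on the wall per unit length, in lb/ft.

K_a1 = tan²(45°−37.7°/2) = 0.2411; K_a2 = tan²(45°−38.8°/2) = 0.2296.
Layer 1: σ at base = K_a1 γ₁ h₁ = 209.4 psf; P₁ = ½×209.4×8.4 = 879.4.
Layer 2: σ_v at top = γ₁h₁ = 868.6; σ_h top = K_a2×868.6 = 199.4; σ_h base = K_a2×(868.6+105.1×6.6) = 358.6.
P₂ = ½(199.4+358.6)×6.6 = 1841. Total P_a = 879.4+1841 = 2721 lb/ft.

2720 lb/ft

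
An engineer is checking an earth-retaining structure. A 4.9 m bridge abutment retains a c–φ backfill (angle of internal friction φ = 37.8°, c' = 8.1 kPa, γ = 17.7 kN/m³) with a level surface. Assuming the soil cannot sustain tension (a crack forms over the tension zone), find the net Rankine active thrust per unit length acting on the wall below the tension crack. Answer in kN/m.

K_a = 0.2400; √K_a = 0.4899.
Tension-crack depth z_c = 2c/(γ√K_a) = 2×8.1/(17.7×0.4899) = 1.868 m.
σ_a at base = K_a γ H − 2c√K_a = 0.2400×17.7×4.9 − 2×8.1×0.4899 = 12.88 kPa.
P_a = ½ × 12.88 × (H − z_c) = 0.5×12.88×3.032 = 19.52 kN/m.

19.5 kN/m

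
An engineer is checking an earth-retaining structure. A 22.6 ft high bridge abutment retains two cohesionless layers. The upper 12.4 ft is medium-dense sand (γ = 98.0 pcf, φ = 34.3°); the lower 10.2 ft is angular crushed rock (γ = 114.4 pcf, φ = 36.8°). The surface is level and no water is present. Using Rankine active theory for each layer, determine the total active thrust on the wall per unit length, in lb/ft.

6700 lb/ft

K_a1 = tan²(45°−34.3°/2) = 0.2792; K_a2 = tan²(45°−36.8°/2) = 0.2508.
Layer 1: σ at base = K_a1 γ₁ h₁ = 339.2 psf; P₁ = ½×339.2×12.4 = 2103.
Layer 2: σ_v at top = γ₁h₁ = 1215; σ_h top = K_a2×1215 = 304.7; σ_h base = K_a2×(1215+114.4×10.2) = 597.3.
P₂ = ½(304.7+597.3)×10.2 = 4601. Total P_a = 2103+4601 = 6704 lb/ft.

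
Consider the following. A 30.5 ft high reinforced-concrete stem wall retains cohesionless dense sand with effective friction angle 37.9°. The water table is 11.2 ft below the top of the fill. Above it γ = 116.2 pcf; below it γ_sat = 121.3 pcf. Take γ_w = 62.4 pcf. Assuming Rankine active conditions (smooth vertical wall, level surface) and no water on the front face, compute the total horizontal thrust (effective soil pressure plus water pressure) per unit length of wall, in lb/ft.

K_a = tan²(45° − φ/2) = 0.2389.
γ' = 121.3 − 62.4 = 58.90 pcf. Depth below WT = 19.3 ft.
σ'_h at WT = K_a γ d_w = 311.0 psf; at base = 311.0 + K_a γ' × 19.3 = 582.6 psf.
P₁ (0–11.2 ft) = ½×311.0×11.2 = 1741. P₂ (11.2–30.5 ft) = ½(311.0+582.6)×19.3 = 8623.
P_w = ½ γ_w h₂² = 0.5×62.4×19.3² = 11620. Total = 1741+8623+11620 = 21990 lb/ft.

22000 lb/ft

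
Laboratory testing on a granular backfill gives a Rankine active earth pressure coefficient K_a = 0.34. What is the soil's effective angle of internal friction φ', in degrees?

K_a = tan²(45° − φ/2) ⇒ 45° − φ/2 = arctan(√0.34) = 30.25°.
φ = 2(45° − 30.25°) = 29.51°.

29.5°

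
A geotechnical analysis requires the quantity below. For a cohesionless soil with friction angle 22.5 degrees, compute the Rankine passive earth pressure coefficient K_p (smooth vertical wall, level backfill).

K_p = (1 + sin φ)/(1 − sin φ) = tan²(45° + 22.5°/2) = 2.240.

2.24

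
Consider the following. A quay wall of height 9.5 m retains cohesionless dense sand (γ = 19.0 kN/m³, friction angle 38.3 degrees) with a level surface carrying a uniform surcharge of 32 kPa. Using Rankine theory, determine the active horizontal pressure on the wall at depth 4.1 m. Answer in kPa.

25.8 kPa

K_a = (1 − sin φ)/(1 + sin φ) = 0.2347.
σ_v = γz + q = 19.0 × 4.1 + 32 = 109.9 kPa.
σ_h = K_a σ_v = 0.2347 × 109.9 = 25.80 kPa.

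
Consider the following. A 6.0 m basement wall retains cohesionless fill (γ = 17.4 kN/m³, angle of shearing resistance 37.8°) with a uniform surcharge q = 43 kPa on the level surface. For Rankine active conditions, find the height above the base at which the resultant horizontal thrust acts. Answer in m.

K_a = 0.2400.
Triangular part P₁ = ½K_aγH² = 75.17 at H/3 = 2.000 m; rectangular part P₂ = K_a q H = 61.92 at H/2 = 3.000 m.
ȳ = (P₁·2.000 + P₂·3.000)/(P₁+P₂) = 2.452 m.

2.45 m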